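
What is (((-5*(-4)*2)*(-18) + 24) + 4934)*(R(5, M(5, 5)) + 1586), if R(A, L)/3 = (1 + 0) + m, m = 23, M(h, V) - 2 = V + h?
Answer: 7026604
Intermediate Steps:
M(h, V) = 2 + V + h (M(h, V) = 2 + (V + h) = 2 + V + h)
R(A, L) = 72 (R(A, L) = 3*((1 + 0) + 23) = 3*(1 + 23) = 3*24 = 72)
(((-5*(-4)*2)*(-18) + 24) + 4934)*(R(5, M(5, 5)) + 1586) = (((-5*(-4)*2)*(-18) + 24) + 4934)*(72 + 1586) = (((20*2)*(-18) + 24) + 4934)*1658 = ((40*(-18) + 24) + 4934)*1658 = ((-720 + 24) + 4934)*1658 = (-696 + 4934)*1658 = 4238*1658 = 7026604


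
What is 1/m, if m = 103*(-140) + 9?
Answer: -1/14411 ≈ -6.9391e-5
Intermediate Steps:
m = -14411 (m = -14420 + 9 = -14411)
1/m = 1/(-14411) = -1/14411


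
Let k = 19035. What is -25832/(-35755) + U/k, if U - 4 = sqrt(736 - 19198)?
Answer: 98371028/136119285 + I*sqrt(18462)/19035 ≈ 0.72268 + 0.0071382*I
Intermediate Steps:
U = 4 + I*sqrt(18462) (U = 4 + sqrt(736 - 19198) = 4 + sqrt(-18462) = 4 + I*sqrt(18462) ≈ 4.0 + 135.88*I)
-25832/(-35755) + U/k = -25832/(-35755) + (4 + I*sqrt(18462))/19035 = -25832*(-1/35755) + (4 + I*sqrt(18462))*(1/19035) = 25832/35755 + (4/19035 + I*sqrt(18462)/19035) = 98371028/136119285 + I*sqrt(18462)/19035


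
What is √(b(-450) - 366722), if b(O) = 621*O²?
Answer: √125385778 ≈ 11198.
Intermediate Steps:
√(b(-450) - 366722) = √(621*(-450)² - 366722) = √(621*202500 - 366722) = √(125752500 - 366722) = √125385778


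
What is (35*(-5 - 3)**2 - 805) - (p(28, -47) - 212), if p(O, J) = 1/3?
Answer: 4940/3 ≈ 1646.7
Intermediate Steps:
p(O, J) = 1/3
(35*(-5 - 3)**2 - 805) - (p(28, -47) - 212) = (35*(-5 - 3)**2 - 805) - (1/3 - 212) = (35*(-8)**2 - 805) - 1*(-635/3) = (35*64 - 805) + 635/3 = (2240 - 805) + 635/3 = 1435 + 635/3 = 4940/3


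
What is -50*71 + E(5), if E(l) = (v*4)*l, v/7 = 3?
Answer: -3130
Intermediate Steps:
v = 21 (v = 7*3 = 21)
E(l) = 84*l (E(l) = (21*4)*l = 84*l)
-50*71 + E(5) = -50*71 + 84*5 = -3550 + 420 = -3130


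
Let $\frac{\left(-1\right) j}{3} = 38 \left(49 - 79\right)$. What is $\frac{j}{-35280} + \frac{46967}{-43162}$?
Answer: $- \frac{716115}{604268} \approx -1.1851$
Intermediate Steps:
$j = 3420$ ($j = - 3 \cdot 38 \left(49 - 79\right) = - 3 \cdot 38 \left(-30\right) = \left(-3\right) \left(-1140\right) = 3420$)
$\frac{j}{-35280} + \frac{46967}{-43162} = \frac{3420}{-35280} + \frac{46967}{-43162} = 3420 \left(- \frac{1}{35280}\right) + 46967 \left(- \frac{1}{43162}\right) = - \frac{19}{196} - \frac{46967}{43162} = - \frac{716115}{604268}$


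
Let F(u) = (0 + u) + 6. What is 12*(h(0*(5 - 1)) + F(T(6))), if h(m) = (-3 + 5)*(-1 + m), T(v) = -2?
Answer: 24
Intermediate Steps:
F(u) = 6 + u (F(u) = u + 6 = 6 + u)
h(m) = -2 + 2*m (h(m) = 2*(-1 + m) = -2 + 2*m)
12*(h(0*(5 - 1)) + F(T(6))) = 12*((-2 + 2*(0*(5 - 1))) + (6 - 2)) = 12*((-2 + 2*(0*4)) + 4) = 12*((-2 + 2*0) + 4) = 12*((-2 + 0) + 4) = 12*(-2 + 4) = 12*2 = 24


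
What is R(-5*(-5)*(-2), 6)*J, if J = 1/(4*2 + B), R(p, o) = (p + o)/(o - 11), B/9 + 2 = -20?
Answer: -22/475 ≈ -0.046316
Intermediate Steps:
B = -198 (B = -18 + 9*(-20) = -18 - 180 = -198)
R(p, o) = (o + p)/(-11 + o)
J = -1/190 (J = 1/(4*2 - 198) = 1/(8 - 198) = 1/(-190) = -1/190 ≈ -0.0052632)
R(-5*(-5)*(-2), 6)*J = ((6 - 5*(-5)*(-2))/(-11 + 6))*(-1/190) = ((6 + 25*(-2))/(-5))*(-1/190) = -(6 - 50)/5*(-1/190) = -⅕*(-44)*(-1/190) = (44/5)*(-1/190) = -22/475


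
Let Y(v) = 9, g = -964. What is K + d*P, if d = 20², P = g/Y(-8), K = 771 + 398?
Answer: -375079/9 ≈ -41675.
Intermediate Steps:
K = 1169
P = -964/9 ≈ -107.11
d = 400
K + d*P = 1169 + 400*(-964/9) = 1169 - 385600/9 = -375079/9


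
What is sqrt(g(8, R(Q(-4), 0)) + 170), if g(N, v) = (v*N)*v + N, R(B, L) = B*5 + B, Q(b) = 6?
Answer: sqrt(10546) ≈ 102.69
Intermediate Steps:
R(B, L) = 6*B (R(B, L) = 5*B + B = 6*B)
g(N, v) = N + N*v**2 (g(N, v) = (N*v)*v + N = N*v**2 + N = N + N*v**2)
sqrt(g(8, R(Q(-4), 0)) + 170) = sqrt(8*(1 + (6*6)**2) + 170) = sqrt(8*(1 + 36**2) + 170) = sqrt(8*(1 + 1296) + 170) = sqrt(8*1297 + 170) = sqrt(10376 + 170) = sqrt(10546)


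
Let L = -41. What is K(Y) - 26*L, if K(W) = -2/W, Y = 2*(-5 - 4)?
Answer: 9595/9 ≈ 1066.1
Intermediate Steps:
Y = -18 (Y = 2*(-9) = -18)
K(Y) - 26*L = -2/(-18) - 26*(-41) = -2*(-1/18) + 1066 = 1/9 + 1066 = 9595/9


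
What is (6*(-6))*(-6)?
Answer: 216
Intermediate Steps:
(6*(-6))*(-6) = -36*(-6) = 216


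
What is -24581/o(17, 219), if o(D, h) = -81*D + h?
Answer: 24581/1158 ≈ 21.227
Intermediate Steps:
o(D, h) = h - 81*D
-24581/o(17, 219) = -24581/(219 - 81*17) = -24581/(219 - 1377) = -24581/(-1158) = -24581*(-1/1158) = 24581/1158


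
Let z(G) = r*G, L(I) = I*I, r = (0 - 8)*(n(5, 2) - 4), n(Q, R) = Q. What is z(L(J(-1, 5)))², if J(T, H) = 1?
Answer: 64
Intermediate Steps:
r = -8 (r = (0 - 8)*(5 - 4) = -8*1 = -8)
L(I) = I²
z(G) = -8*G
z(L(J(-1, 5)))² = (-8*1²)² = (-8*1)² = (-8)² = 64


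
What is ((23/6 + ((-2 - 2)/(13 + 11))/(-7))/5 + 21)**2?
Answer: 580644/1225 ≈ 474.00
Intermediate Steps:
((23/6 + ((-2 - 2)/(13 + 11))/(-7))/5 + 21)**2 = ((23*(1/6) - 4/24*(-1/7))*(1/5) + 21)**2 = ((23/6 - 4*1/24*(-1/7))*(1/5) + 21)**2 = ((23/6 - 1/6*(-1/7))*(1/5) + 21)**2 = ((23/6 + 1/42)*(1/5) + 21)**2 = ((27/7)*(1/5) + 21)**2 = (27/35 + 21)**2 = (762/35)**2 = 580644/1225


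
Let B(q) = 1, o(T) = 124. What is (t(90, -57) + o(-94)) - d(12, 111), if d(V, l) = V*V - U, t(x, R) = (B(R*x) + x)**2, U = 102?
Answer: 8363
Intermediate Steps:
t(x, R) = (1 + x)**2
d(V, l) = -102 + V**2 (d(V, l) = V*V - 1*102 = V**2 - 102 = -102 + V**2)
(t(90, -57) + o(-94)) - d(12, 111) = ((1 + 90)**2 + 124) - (-102 + 12**2) = (91**2 + 124) - (-102 + 144) = (8281 + 124) - 1*42 = 8405 - 42 = 8363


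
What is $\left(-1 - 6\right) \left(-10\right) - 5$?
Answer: $65$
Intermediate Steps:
$\left(-1 - 6\right) \left(-10\right) - 5 = \left(-7\right) \left(-10\right) - 5 = 70 - 5 = 65$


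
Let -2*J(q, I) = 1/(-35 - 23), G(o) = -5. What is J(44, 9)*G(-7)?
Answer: -5/116 ≈ -0.043103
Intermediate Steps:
J(q, I) = 1/116 (J(q, I) = -1/(2*(-35 - 23)) = -1/2/(-58) = -1/2*(-1/58) = 1/116)
J(44, 9)*G(-7) = (1/116)*(-5) = -5/116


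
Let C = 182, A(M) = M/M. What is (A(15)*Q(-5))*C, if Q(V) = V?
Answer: -910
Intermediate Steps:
A(M) = 1
(A(15)*Q(-5))*C = (1*(-5))*182 = -5*182 = -910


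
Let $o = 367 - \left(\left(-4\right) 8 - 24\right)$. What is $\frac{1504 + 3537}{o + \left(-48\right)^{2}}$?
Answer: $\frac{5041}{2727} \approx 1.8486$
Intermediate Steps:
$o = 423$ ($o = 367 - \left(-32 - 24\right) = 367 - -56 = 367 + 56 = 423$)
$\frac{1504 + 3537}{o + \left(-48\right)^{2}} = \frac{1504 + 3537}{423 + \left(-48\right)^{2}} = \frac{5041}{423 + 2304} = \frac{5041}{2727}$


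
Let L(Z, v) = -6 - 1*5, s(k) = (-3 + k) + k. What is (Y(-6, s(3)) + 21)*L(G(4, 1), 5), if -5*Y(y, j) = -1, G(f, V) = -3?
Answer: -1166/5 ≈ -233.20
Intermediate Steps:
s(k) = -3 + 2*k
L(Z, v) = -11 (L(Z, v) = -6 - 5 = -11)
Y(y, j) = ⅕ (Y(y, j) = -⅕*(-1) = ⅕)
(Y(-6, s(3)) + 21)*L(G(4, 1), 5) = (⅕ + 21)*(-11) = (106/5)*(-11) = -1166/5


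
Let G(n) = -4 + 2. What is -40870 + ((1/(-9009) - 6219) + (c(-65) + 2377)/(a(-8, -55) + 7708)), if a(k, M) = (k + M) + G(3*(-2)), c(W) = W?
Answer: -3242329332878/68855787 ≈ -47089.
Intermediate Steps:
G(n) = -2
a(k, M) = -2 + M + k (a(k, M) = (k + M) - 2 = (M + k) - 2 = -2 + M + k)
-40870 + ((1/(-9009) - 6219) + (c(-65) + 2377)/(a(-8, -55) + 7708)) = -40870 + ((1/(-9009) - 6219) + (-65 + 2377)/((-2 - 55 - 8) + 7708)) = -40870 + ((-1/9009 - 6219) + 2312/(-65 + 7708)) = -40870 + (-56026972/9009 + 2312/7643) = -40870 - 428193318188/68855787 = -3242329332878/68855787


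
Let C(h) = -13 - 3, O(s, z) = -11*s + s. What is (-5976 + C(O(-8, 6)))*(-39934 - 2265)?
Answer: 252856408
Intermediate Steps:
O(s, z) = -10*s
C(h) = -16
(-5976 + C(O(-8, 6)))*(-39934 - 2265) = (-5976 - 16)*(-39934 - 2265) = -5992*(-42199) = 252856408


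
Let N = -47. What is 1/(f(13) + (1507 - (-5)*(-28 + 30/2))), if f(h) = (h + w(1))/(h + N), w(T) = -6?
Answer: 34/49021 ≈ 0.00069358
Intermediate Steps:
f(h) = (-6 + h)/(-47 + h) (f(h) = (h - 6)/(h - 47) = (-6 + h)/(-47 + h))
1/(f(13) + (1507 - (-5)*(-28 + 30/2))) = 1/((-6 + 13)/(-47 + 13) + (1507 - (-5)*(-28 + 30/2))) = 1/(7/(-34) + (1507 - (-5)*(-28 + 30*(1/2)))) = 1/(-1/34*7 + (1507 - (-5)*(-28 + 15))) = 1/(-7/34 + (1507 - (-5)*(-13))) = 1/(-7/34 + (1507 - 1*65)) = 1/(-7/34 + (1507 - 65)) = 1/(-7/34 + 1442) = 1/(49021/34) = 34/49021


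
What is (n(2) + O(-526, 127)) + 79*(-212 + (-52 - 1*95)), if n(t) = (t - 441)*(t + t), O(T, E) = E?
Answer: -29990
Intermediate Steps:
n(t) = 2*t*(-441 + t) (n(t) = (-441 + t)*(2*t) = 2*t*(-441 + t))
(n(2) + O(-526, 127)) + 79*(-212 + (-52 - 1*95)) = (2*2*(-441 + 2) + 127) + 79*(-212 + (-52 - 1*95)) = (2*2*(-439) + 127) + 79*(-212 + (-52 - 95)) = (-1756 + 127) + 79*(-212 - 147) = -1629 + 79*(-359) = -1629 - 28361 = -29990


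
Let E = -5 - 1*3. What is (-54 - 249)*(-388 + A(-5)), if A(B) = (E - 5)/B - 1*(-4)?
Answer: 577821/5 ≈ 1.1556e+5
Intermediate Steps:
E = -8 (E = -5 - 3 = -8)
A(B) = 4 - 13/B (A(B) = (-8 - 5)/B - 1*(-4) = -13/B + 4 = 4 - 13/B)
(-54 - 249)*(-388 + A(-5)) = (-54 - 249)*(-388 + (4 - 13/(-5))) = -303*(-388 + (4 - 13*(-⅕))) = -303*(-388 + (4 + 13/5)) = -303*(-388 + 33/5) = -303*(-1907/5) = 577821/5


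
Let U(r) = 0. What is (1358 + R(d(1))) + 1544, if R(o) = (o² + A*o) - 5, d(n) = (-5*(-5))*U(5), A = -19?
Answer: 2897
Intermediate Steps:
d(n) = 0 (d(n) = -5*(-5)*0 = 25*0 = 0)
R(o) = -5 + o² - 19*o (R(o) = (o² - 19*o) - 5 = -5 + o² - 19*o)
(1358 + R(d(1))) + 1544 = (1358 + (-5 + 0² - 19*0)) + 1544 = (1358 + (-5 + 0 + 0)) + 1544 = (1358 - 5) + 1544 = 1353 + 1544 = 2897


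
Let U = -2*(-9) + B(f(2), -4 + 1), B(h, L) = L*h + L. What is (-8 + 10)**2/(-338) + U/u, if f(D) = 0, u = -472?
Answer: -3479/79768 ≈ -0.043614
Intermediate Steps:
B(h, L) = L + L*h
U = 15 (U = -2*(-9) + (-4 + 1)*(1 + 0) = 18 - 3*1 = 18 - 3 = 15)
(-8 + 10)**2/(-338) + U/u = (-8 + 10)**2/(-338) + 15/(-472) = 2**2*(-1/338) + 15*(-1/472) = 4*(-1/338) - 15/472 = -2/169 - 15/472 = -3479/79768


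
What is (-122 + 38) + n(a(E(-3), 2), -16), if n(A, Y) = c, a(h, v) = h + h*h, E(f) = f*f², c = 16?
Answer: -68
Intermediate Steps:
E(f) = f³
a(h, v) = h + h²
n(A, Y) = 16
(-122 + 38) + n(a(E(-3), 2), -16) = (-122 + 38) + 16 = -84 + 16 = -68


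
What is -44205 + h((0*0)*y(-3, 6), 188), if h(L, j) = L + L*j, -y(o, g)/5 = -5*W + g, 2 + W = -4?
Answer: -44205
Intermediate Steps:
W = -6 (W = -2 - 4 = -6)
y(o, g) = -150 - 5*g (y(o, g) = -5*(-5*(-6) + g) = -5*(30 + g) = -150 - 5*g)
-44205 + h((0*0)*y(-3, 6), 188) = -44205 + ((0*0)*(-150 - 5*6))*(1 + 188) = -44205 + (0*(-150 - 30))*189 = -44205 + (0*(-180))*189 = -44205 + 0*189 = -44205 + 0 = -44205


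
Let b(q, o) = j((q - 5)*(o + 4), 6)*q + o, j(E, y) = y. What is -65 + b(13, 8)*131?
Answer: 11201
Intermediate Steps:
b(q, o) = o + 6*q (b(q, o) = 6*q + o = o + 6*q)
-65 + b(13, 8)*131 = -65 + (8 + 6*13)*131 = -65 + (8 + 78)*131 = -65 + 86*131 = -65 + 11266 = 11201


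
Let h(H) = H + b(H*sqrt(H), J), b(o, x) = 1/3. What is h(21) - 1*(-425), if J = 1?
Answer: 1339/3 ≈ 446.33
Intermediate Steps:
b(o, x) = 1/3
h(H) = 1/3 + H (h(H) = H + 1/3 = 1/3 + H)
h(21) - 1*(-425) = (1/3 + 21) - 1*(-425) = 64/3 + 425 = 1339/3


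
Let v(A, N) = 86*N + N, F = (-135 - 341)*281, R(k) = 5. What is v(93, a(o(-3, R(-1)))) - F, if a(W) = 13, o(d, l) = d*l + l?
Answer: 134887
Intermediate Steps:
o(d, l) = l + d*l
F = -133756 (F = -476*281 = -133756)
v(A, N) = 87*N
v(93, a(o(-3, R(-1)))) - F = 87*13 - 1*(-133756) = 1131 + 133756 = 134887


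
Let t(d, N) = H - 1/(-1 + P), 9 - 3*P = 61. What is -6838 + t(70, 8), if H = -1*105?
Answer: -381862/55 ≈ -6942.9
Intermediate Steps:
P = -52/3 (P = 3 - ⅓*61 = 3 - 61/3 = -52/3 ≈ -17.333)
H = -105
t(d, N) = -5772/55 (t(d, N) = -105 - 1/(-1 - 52/3) = -105 - 1/(-55/3) = -105 - 1*(-3/55) = -105 + 3/55 = -5772/55)
-6838 + t(70, 8) = -6838 - 5772/55 = -381862/55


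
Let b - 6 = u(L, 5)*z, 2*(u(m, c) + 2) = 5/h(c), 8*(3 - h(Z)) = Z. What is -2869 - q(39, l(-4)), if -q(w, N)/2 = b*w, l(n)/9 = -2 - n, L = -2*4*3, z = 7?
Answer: -55447/19 ≈ -2918.3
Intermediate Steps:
h(Z) = 3 - Z/8
L = -24 (L = -8*3 = -24)
u(m, c) = -2 + 5/(2*(3 - c/8)) (u(m, c) = -2 + (5/(3 - c/8))/2 = -2 + 5/(2*(3 - c/8)))
l(n) = -18 - 9*n (l(n) = 9*(-2 - n) = -18 - 9*n)
b = -12/19 (b = 6 + (2*(14 - 1*5)/(-24 + 5))*7 = 6 + (2*(14 - 5)/(-19))*7 = 6 + (2*(-1/19)*9)*7 = 6 - 18/19*7 = 6 - 126/19 = -12/19 ≈ -0.63158)
q(w, N) = 24*w/19 (q(w, N) = -(-24)*w/19 = 24*w/19)
-2869 - q(39, l(-4)) = -2869 - 24*39/19 = -2869 - 1*936/19 = -2869 - 936/19 = -55447/19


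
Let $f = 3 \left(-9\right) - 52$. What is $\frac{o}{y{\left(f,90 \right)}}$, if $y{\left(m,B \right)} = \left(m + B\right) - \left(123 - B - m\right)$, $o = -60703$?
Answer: $\frac{60703}{101} \approx 601.02$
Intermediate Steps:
$f = -79$ ($f = -27 - 52 = -79$)
$y{\left(m,B \right)} = -123 + 2 B + 2 m$ ($y{\left(m,B \right)} = \left(B + m\right) - \left(123 - B - m\right) = \left(B + m\right) + \left(-123 + B + m\right) = -123 + 2 B + 2 m$)
$\frac{o}{y{\left(f,90 \right)}} = - \frac{60703}{-123 + 2 \cdot 90 + 2 \left(-79\right)} = - \frac{60703}{-123 + 180 - 158} = - \frac{60703}{-101} = \left(-60703\right) \left(- \frac{1}{101}\right) = \frac{60703}{101}$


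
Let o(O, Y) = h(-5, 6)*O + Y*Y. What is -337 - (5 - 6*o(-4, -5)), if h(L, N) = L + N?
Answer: -216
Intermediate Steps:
o(O, Y) = O + Y² (o(O, Y) = (-5 + 6)*O + Y*Y = 1*O + Y² = O + Y²)
-337 - (5 - 6*o(-4, -5)) = -337 - (5 - 6*(-4 + (-5)²)) = -337 - (5 - 6*(-4 + 25)) = -337 - (5 - 6*21) = -337 - (5 - 126) = -337 - 1*(-121) = -337 + 121 = -216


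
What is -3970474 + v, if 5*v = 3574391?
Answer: -16277979/5 ≈ -3.2556e+6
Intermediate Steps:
v = 3574391/5 (v = (1/5)*3574391 = 3574391/5 ≈ 7.1488e+5)
-3970474 + v = -3970474 + 3574391/5 = -16277979/5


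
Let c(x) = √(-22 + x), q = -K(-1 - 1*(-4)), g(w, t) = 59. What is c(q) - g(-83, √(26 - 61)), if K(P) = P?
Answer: -59 + 5*I ≈ -59.0 + 5.0*I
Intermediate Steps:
q = -3 (q = -(-1 - 1*(-4)) = -(-1 + 4) = -1*3 = -3)
c(q) - g(-83, √(26 - 61)) = √(-22 - 3) - 1*59 = √(-25) - 59 = 5*I - 59 = -59 + 5*I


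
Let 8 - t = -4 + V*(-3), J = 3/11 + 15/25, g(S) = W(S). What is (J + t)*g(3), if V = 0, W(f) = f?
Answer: 2124/55 ≈ 38.618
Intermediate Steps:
g(S) = S
J = 48/55 (J = 3*(1/11) + 15*(1/25) = 3/11 + ⅗ = 48/55 ≈ 0.87273)
t = 12 (t = 8 - (-4 + 0*(-3)) = 8 - (-4 + 0) = 8 - 1*(-4) = 8 + 4 = 12)
(J + t)*g(3) = (48/55 + 12)*3 = (708/55)*3 = 2124/55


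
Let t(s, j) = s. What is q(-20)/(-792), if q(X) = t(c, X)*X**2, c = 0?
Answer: 0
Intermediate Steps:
q(X) = 0 (q(X) = 0*X**2 = 0)
q(-20)/(-792) = 0/(-792) = 0*(-1/792) = 0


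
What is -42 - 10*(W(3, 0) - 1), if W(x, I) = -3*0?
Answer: -32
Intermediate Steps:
W(x, I) = 0
-42 - 10*(W(3, 0) - 1) = -42 - 10*(0 - 1) = -42 - (-10) = -42 - 10*(-1) = -42 + 10 = -32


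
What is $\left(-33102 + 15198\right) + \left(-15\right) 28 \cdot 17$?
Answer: $-25044$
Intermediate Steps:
$\left(-33102 + 15198\right) + \left(-15\right) 28 \cdot 17 = -17904 - 7140 = -25044$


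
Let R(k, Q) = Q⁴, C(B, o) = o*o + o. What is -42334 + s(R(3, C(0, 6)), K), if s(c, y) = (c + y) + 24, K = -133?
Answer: 3069253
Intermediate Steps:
C(B, o) = o + o² (C(B, o) = o² + o = o + o²)
s(c, y) = 24 + c + y
-42334 + s(R(3, C(0, 6)), K) = -42334 + (24 + (6*(1 + 6))⁴ - 133) = -42334 + (24 + (6*7)⁴ - 133) = -42334 + (24 + 42⁴ - 133) = -42334 + (24 + 3111696 - 133) = -42334 + 3111587 = 3069253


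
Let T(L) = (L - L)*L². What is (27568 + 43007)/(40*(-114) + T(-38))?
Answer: -4705/304 ≈ -15.477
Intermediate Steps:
T(L) = 0 (T(L) = 0*L² = 0)
(27568 + 43007)/(40*(-114) + T(-38)) = (27568 + 43007)/(40*(-114) + 0) = 70575/(-4560 + 0) = 70575/(-4560) = 70575*(-1/4560) = -4705/304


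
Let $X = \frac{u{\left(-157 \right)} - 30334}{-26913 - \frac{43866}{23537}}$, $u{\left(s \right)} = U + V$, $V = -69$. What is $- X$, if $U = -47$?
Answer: $- \frac{238900550}{211165049} \approx -1.1313$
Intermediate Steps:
$u{\left(s \right)} = -116$ ($u{\left(s \right)} = -47 - 69 = -116$)
$X = \frac{238900550}{211165049}$ ($X = \frac{-116 - 30334}{-26913 - \frac{43866}{23537}} = - \frac{30450}{-26913 - \frac{43866}{23537}} = - \frac{30450}{- \frac{633495147}{23537}} = \left(-30450\right) \left(- \frac{23537}{633495147}\right) = \frac{238900550}{211165049} \approx 1.1313$)
$- X = \left(-1\right) \frac{238900550}{211165049} = - \frac{238900550}{211165049}$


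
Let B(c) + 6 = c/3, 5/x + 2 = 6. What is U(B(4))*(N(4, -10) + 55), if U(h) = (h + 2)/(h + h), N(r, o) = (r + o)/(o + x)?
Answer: 3898/245 ≈ 15.910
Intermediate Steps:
x = 5/4 (x = 5/(-2 + 6) = 5/4 ≈ 1.2500)
B(c) = -6 + c/3
N(r, o) = (o + r)/(5/4 + o) (N(r, o) = (r + o)/(o + 5/4) = (o + r)/(5/4 + o))
U(h) = (2 + h)/(2*h) (U(h) = (2 + h)/((2*h)) = (2 + h)*(1/(2*h)) = (2 + h)/(2*h))
U(B(4))*(N(4, -10) + 55) = ((2 + (-6 + (⅓)*4))/(2*(-6 + (⅓)*4)))*(4*(-10 + 4)/(5 + 4*(-10)) + 55) = ((2 + (-6 + 4/3))/(2*(-6 + 4/3)))*(4*(-6)/(5 - 40) + 55) = ((2 - 14/3)/(2*(-14/3)))*(4*(-6)/(-35) + 55) = ((½)*(-3/14)*(-8/3))*(4*(-1/35)*(-6) + 55) = 2*(24/35 + 55)/7 = (2/7)*(1949/35) = 3898/245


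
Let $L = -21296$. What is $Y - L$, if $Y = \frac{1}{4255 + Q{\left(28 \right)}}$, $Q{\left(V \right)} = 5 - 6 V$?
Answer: $\frac{87143233}{4092} \approx 21296.0$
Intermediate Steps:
$Y = \frac{1}{4092}$ ($Y = \frac{1}{4255 + \left(5 - 168\right)} = \frac{1}{4255 - 163} = \frac{1}{4092} \approx 0.00024438$)
$Y - L = \frac{1}{4092} - -21296 = \frac{1}{4092} + 21296 = \frac{87143233}{4092}$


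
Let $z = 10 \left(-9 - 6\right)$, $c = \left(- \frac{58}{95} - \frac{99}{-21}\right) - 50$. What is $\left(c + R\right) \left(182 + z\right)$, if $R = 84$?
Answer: $\frac{810848}{665} \approx 1219.3$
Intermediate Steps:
$c = - \frac{30521}{665}$ ($c = \left(\left(-58\right) \frac{1}{95} - - \frac{33}{7}\right) - 50 = \left(- \frac{58}{95} + \frac{33}{7}\right) - 50 = \frac{2729}{665} - 50 = - \frac{30521}{665} \approx -45.896$)
$z = -150$ ($z = 10 \left(-15\right) = -150$)
$\left(c + R\right) \left(182 + z\right) = \left(- \frac{30521}{665} + 84\right) \left(182 - 150\right) = \frac{25339}{665} \cdot 32 = \frac{810848}{665}$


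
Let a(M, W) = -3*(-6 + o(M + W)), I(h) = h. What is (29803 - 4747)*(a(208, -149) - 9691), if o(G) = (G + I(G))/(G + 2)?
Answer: -14793237792/61 ≈ -2.4251e+8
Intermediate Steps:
o(G) = 2*G/(2 + G) (o(G) = (G + G)/(G + 2) = (2*G)/(2 + G) = 2*G/(2 + G))
a(M, W) = 18 - 6*(M + W)/(2 + M + W) (a(M, W) = -3*(-6 + 2*(M + W)/(2 + (M + W))) = -3*(-6 + 2*(M + W)/(2 + M + W)) = 18 - 6*(M + W)/(2 + M + W))
(29803 - 4747)*(a(208, -149) - 9691) = (29803 - 4747)*(12*(3 + 208 - 149)/(2 + 208 - 149) - 9691) = 25056*(12*62/61 - 9691) = 25056*(12*(1/61)*62 - 9691) = 25056*(744/61 - 9691) = 25056*(-590407/61) = -14793237792/61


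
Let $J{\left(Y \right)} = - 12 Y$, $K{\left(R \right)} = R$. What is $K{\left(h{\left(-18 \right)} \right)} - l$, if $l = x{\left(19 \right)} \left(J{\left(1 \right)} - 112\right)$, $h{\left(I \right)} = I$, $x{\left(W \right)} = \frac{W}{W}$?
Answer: $106$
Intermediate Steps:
$x{\left(W \right)} = 1$
$l = -124$ ($l = 1 \left(\left(-12\right) 1 - 112\right) = 1 \left(-12 - 112\right) = 1 \left(-124\right) = -124$)
$K{\left(h{\left(-18 \right)} \right)} - l = -18 - -124 = -18 + 124 = 106$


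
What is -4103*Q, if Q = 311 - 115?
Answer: -804188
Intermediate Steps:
Q = 196
-4103*Q = -4103*196 = -804188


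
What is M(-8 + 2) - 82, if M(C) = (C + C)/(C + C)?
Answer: -81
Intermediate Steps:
M(C) = 1 (M(C) = (2*C)/((2*C)) = (2*C)*(1/(2*C)) = 1)
M(-8 + 2) - 82 = 1 - 82 = -81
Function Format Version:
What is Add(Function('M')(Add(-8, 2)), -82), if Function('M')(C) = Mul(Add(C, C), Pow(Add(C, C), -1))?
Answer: -81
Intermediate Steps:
Function('M')(C) = 1 (Function('M')(C) = Mul(Mul(2, C), Pow(Mul(2, C), -1)) = Mul(Mul(2, C), Mul(Rational(1, 2), Pow(C, -1))) = 1)
Add(Function('M')(Add(-8, 2)), -82) = Add(1, -82) = -81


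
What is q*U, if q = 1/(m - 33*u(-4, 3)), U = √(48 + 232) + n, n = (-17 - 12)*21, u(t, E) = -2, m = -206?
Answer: 87/20 - √70/70 ≈ 4.2305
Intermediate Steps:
n = -609 (n = -29*21 = -609)
U = -609 + 2*√70 (U = √(48 + 232) - 609 = √280 - 609 = 2*√70 - 609 = -609 + 2*√70 ≈ -592.27)
q = -1/140 (q = 1/(-206 - 33*(-2)) = 1/(-206 + 66) = 1/(-140) = -1/140 ≈ -0.0071429)
q*U = -(-609 + 2*√70)/140 = 87/20 - √70/70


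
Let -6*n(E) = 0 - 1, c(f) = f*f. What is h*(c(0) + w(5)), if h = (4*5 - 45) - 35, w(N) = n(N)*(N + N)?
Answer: -100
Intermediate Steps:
c(f) = f²
n(E) = ⅙ (n(E) = -(0 - 1)/6 = -⅙*(-1) = ⅙)
w(N) = N/3 (w(N) = (N + N)/6 = (2*N)/6 = N/3)
h = -60 (h = (20 - 45) - 35 = -25 - 35 = -60)
h*(c(0) + w(5)) = -60*(0² + (⅓)*5) = -60*(0 + 5/3) = -60*5/3 = -100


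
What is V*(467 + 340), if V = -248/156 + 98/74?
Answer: -103027/481 ≈ -214.19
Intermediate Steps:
V = -383/1443 (V = -248*1/156 + 98*(1/74) = -62/39 + 49/37 = -383/1443 ≈ -0.26542)
V*(467 + 340) = -383*(467 + 340)/1443 = -383/1443*807 = -103027/481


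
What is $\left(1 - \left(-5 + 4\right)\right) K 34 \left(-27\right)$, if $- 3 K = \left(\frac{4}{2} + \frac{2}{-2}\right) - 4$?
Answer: $-1836$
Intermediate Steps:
$K = 1$ ($K = - \frac{\left(\frac{4}{2} + \frac{2}{-2}\right) - 4}{3} = - \frac{\left(4 \cdot \frac{1}{2} + 2 \left(- \frac{1}{2}\right)\right) - 4}{3} = - \frac{\left(2 - 1\right) - 4}{3} = - \frac{1 - 4}{3} = \left(- \frac{1}{3}\right) \left(-3\right) = 1$)
$\left(1 - \left(-5 + 4\right)\right) K 34 \left(-27\right) = \left(1 - \left(-5 + 4\right)\right) 1 \cdot 34 \left(-27\right) = \left(1 - -1\right) 1 \cdot 34 \left(-27\right) = \left(1 + \left(5 - 4\right)\right) 1 \cdot 34 \left(-27\right) = \left(1 + 1\right) 1 \cdot 34 \left(-27\right) = 2 \cdot 1 \cdot 34 \left(-27\right) = 2 \cdot 34 \left(-27\right) = 68 \left(-27\right) = -1836$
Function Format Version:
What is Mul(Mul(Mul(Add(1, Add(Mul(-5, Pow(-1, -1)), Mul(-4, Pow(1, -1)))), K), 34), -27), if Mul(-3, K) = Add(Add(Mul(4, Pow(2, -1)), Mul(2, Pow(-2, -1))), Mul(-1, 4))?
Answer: -1836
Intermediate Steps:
K = 1 (K = Mul(Rational(-1, 3), Add(Add(Mul(4, Pow(2, -1)), Mul(2, Pow(-2, -1))), Mul(-1, 4))) = Mul(Rational(-1, 3), Add(Add(Mul(4, Rational(1, 2)), Mul(2, Rational(-1, 2))), -4)) = Mul(Rational(-1, 3), Add(Add(2, -1), -4)) = Mul(Rational(-1, 3), Add(1, -4)) = Mul(Rational(-1, 3), -3) = 1)
Mul(Mul(Mul(Add(1, Add(Mul(-5, Pow(-1, -1)), Mul(-4, Pow(1, -1)))), K), 34), -27) = Mul(Mul(Mul(Add(1, Add(Mul(-5, Pow(-1, -1)), Mul(-4, Pow(1, -1)))), 1), 34), -27) = Mul(Mul(Mul(Add(1, Add(Mul(-5, -1), Mul(-4, 1))), 1), 34), -27) = Mul(Mul(Mul(Add(1, Add(5, -4)), 1), 34), -27) = Mul(Mul(Mul(Add(1, 1), 1), 34), -27) = Mul(Mul(Mul(2, 1), 34), -27) = Mul(Mul(2, 34), -27) = Mul(68, -27) = -1836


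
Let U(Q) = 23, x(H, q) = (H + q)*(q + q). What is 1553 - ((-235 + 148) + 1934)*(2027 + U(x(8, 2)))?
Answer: -3784797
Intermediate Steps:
x(H, q) = 2*q*(H + q) (x(H, q) = (H + q)*(2*q) = 2*q*(H + q))
1553 - ((-235 + 148) + 1934)*(2027 + U(x(8, 2))) = 1553 - ((-235 + 148) + 1934)*(2027 + 23) = 1553 - (-87 + 1934)*2050 = 1553 - 1847*2050 = 1553 - 1*3786350 = 1553 - 3786350 = -3784797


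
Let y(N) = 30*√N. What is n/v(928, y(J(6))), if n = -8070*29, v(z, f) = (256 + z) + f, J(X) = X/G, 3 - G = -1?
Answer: -138545760/700253 + 1755225*√6/700253 ≈ -191.71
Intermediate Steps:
G = 4 (G = 3 - 1*(-1) = 3 + 1 = 4)
J(X) = X/4
v(z, f) = 256 + f + z
n = -234030
n/v(928, y(J(6))) = -234030/(256 + 30*√((¼)*6) + 928) = -234030/(256 + 30*√(3/2) + 928) = -234030/(256 + 30*(√6/2) + 928) = -234030/(256 + 15*√6 + 928) = -234030/(1184 + 15*√6)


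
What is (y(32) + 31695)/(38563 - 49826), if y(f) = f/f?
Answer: -4528/1609 ≈ -2.8142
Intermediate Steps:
y(f) = 1
(y(32) + 31695)/(38563 - 49826) = (1 + 31695)/(38563 - 49826) = 31696/(-11263) = 31696*(-1/11263) = -4528/1609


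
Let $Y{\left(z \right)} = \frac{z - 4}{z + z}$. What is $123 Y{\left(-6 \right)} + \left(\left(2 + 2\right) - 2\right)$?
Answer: $\frac{209}{2} \approx 104.5$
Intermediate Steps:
$Y{\left(z \right)} = \frac{-4 + z}{2 z}$
$123 Y{\left(-6 \right)} + \left(\left(2 + 2\right) - 2\right) = 123 \frac{-4 - 6}{2 \left(-6\right)} + \left(\left(2 + 2\right) - 2\right) = 123 \cdot \frac{1}{2} \left(- \frac{1}{6}\right) \left(-10\right) + \left(4 - 2\right) = 123 \cdot \frac{5}{6} + 2 = \frac{205}{2} + 2 = \frac{209}{2}$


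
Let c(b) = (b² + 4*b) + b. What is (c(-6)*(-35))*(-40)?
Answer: 8400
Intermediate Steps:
c(b) = b² + 5*b
(c(-6)*(-35))*(-40) = (-6*(5 - 6)*(-35))*(-40) = (-6*(-1)*(-35))*(-40) = (6*(-35))*(-40) = -210*(-40) = 8400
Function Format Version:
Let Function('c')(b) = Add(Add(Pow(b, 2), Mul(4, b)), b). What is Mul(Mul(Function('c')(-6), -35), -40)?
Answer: 8400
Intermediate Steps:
Function('c')(b) = Add(Pow(b, 2), Mul(5, b))
Mul(Mul(Function('c')(-6), -35), -40) = Mul(Mul(Mul(-6, Add(5, -6)), -35), -40) = Mul(Mul(Mul(-6, -1), -35), -40) = Mul(Mul(6, -35), -40) = Mul(-210, -40) = 8400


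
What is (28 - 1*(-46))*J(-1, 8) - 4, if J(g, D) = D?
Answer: 588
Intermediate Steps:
(28 - 1*(-46))*J(-1, 8) - 4 = (28 - 1*(-46))*8 - 4 = (28 + 46)*8 - 4 = 74*8 - 4 = 592 - 4 = 588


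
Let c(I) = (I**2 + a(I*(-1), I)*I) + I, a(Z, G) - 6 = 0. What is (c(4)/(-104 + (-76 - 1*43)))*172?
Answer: -7568/223 ≈ -33.937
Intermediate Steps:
a(Z, G) = 6 (a(Z, G) = 6 + 0 = 6)
c(I) = I**2 + 7*I (c(I) = (I**2 + 6*I) + I = I**2 + 7*I)
(c(4)/(-104 + (-76 - 1*43)))*172 = ((4*(7 + 4))/(-104 + (-76 - 1*43)))*172 = ((4*11)/(-104 + (-76 - 43)))*172 = (44/(-104 - 119))*172 = (44/(-223))*172 = (44*(-1/223))*172 = -44/223*172 = -7568/223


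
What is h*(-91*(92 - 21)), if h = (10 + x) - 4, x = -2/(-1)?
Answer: -51688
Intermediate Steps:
x = 2 (x = -2*(-1) = 2)
h = 8 (h = (10 + 2) - 4 = 12 - 4 = 8)
h*(-91*(92 - 21)) = 8*(-91*(92 - 21)) = 8*(-91*71) = 8*(-6461) = -51688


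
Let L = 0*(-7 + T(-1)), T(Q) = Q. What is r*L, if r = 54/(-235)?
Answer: 0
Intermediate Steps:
r = -54/235 (r = 54*(-1/235) = -54/235 ≈ -0.22979)
L = 0 (L = 0*(-7 - 1) = 0*(-8) = 0)
r*L = -54/235*0 = 0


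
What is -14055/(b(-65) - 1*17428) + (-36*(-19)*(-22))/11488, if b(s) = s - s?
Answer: -787443/1564163 ≈ -0.50343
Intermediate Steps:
b(s) = 0
-14055/(b(-65) - 1*17428) + (-36*(-19)*(-22))/11488 = -14055/(0 - 1*17428) + (-36*(-19)*(-22))/11488 = -14055/(0 - 17428) + (684*(-22))*(1/11488) = -14055/(-17428) - 15048*1/11488 = -14055*(-1/17428) - 1881/1436 = 14055/17428 - 1881/1436 = -787443/1564163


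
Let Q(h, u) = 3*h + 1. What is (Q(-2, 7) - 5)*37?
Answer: -370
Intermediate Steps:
Q(h, u) = 1 + 3*h
(Q(-2, 7) - 5)*37 = ((1 + 3*(-2)) - 5)*37 = ((1 - 6) - 5)*37 = (-5 - 5)*37 = -10*37 = -370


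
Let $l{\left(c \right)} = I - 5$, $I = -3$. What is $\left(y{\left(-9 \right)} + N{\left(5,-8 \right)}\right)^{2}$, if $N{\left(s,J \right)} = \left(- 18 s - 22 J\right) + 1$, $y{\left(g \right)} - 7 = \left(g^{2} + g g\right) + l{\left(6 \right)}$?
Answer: $61504$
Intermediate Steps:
$l{\left(c \right)} = -8$ ($l{\left(c \right)} = -3 - 5 = -8$)
$y{\left(g \right)} = -1 + 2 g^{2}$ ($y{\left(g \right)} = 7 - \left(8 - g^{2} - g g\right) = 7 + \left(\left(g^{2} + g^{2}\right) - 8\right) = 7 + \left(2 g^{2} - 8\right) = 7 + \left(-8 + 2 g^{2}\right) = -1 + 2 g^{2}$)
$N{\left(s,J \right)} = 1 - 22 J - 18 s$ ($N{\left(s,J \right)} = \left(- 22 J - 18 s\right) + 1 = 1 - 22 J - 18 s$)
$\left(y{\left(-9 \right)} + N{\left(5,-8 \right)}\right)^{2} = \left(\left(-1 + 2 \left(-9\right)^{2}\right) - -87\right)^{2} = \left(\left(-1 + 2 \cdot 81\right) + \left(1 + 176 - 90\right)\right)^{2} = \left(\left(-1 + 162\right) + 87\right)^{2} = \left(161 + 87\right)^{2} = 248^{2} = 61504$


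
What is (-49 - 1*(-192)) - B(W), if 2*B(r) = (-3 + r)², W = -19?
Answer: -99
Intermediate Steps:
B(r) = (-3 + r)²/2
(-49 - 1*(-192)) - B(W) = (-49 - 1*(-192)) - (-3 - 19)²/2 = (-49 + 192) - (-22)²/2 = 143 - 484/2 = 143 - 1*242 = 143 - 242 = -99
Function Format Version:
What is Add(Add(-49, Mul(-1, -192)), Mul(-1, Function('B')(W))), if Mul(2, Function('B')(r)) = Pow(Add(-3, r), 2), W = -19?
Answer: -99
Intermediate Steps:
Function('B')(r) = Mul(Rational(1, 2), Pow(Add(-3, r), 2))
Add(Add(-49, Mul(-1, -192)), Mul(-1, Function('B')(W))) = Add(Add(-49, Mul(-1, -192)), Mul(-1, Mul(Rational(1, 2), Pow(Add(-3, -19), 2)))) = Add(Add(-49, 192), Mul(-1, Mul(Rational(1, 2), Pow(-22, 2)))) = Add(143, Mul(-1, Mul(Rational(1, 2), 484))) = Add(143, Mul(-1, 242)) = Add(143, -242) = -99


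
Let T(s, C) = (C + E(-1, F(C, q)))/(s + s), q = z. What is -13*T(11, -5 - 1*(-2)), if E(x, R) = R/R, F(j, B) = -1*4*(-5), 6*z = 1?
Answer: 13/11 ≈ 1.1818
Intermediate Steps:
z = ⅙ (z = (⅙)*1 = ⅙ ≈ 0.16667)
q = ⅙ ≈ 0.16667
F(j, B) = 20 (F(j, B) = -4*(-5) = 20)
E(x, R) = 1
T(s, C) = (1 + C)/(2*s) (T(s, C) = (C + 1)/(s + s) = (1 + C)/((2*s)) = (1 + C)*(1/(2*s)) = (1 + C)/(2*s))
-13*T(11, -5 - 1*(-2)) = -13*(1 + (-5 - 1*(-2)))/(2*11) = -13*(1 + (-5 + 2))/(2*11) = -13*(1 - 3)/(2*11) = -13*(-2)/(2*11) = -13*(-1/11) = 13/11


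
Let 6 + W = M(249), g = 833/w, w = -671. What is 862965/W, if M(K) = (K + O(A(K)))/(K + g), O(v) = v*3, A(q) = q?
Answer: -4782149313/10972 ≈ -4.3585e+5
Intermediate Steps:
O(v) = 3*v
g = -833/671 (g = 833/(-671) = 833*(-1/671) = -833/671 ≈ -1.2414)
M(K) = 4*K/(-833/671 + K) (M(K) = (K + 3*K)/(K - 833/671) = (4*K)/(-833/671 + K) = 4*K/(-833/671 + K))
W = -164580/83123 (W = -6 + 2684*249/(-833 + 671*249) = -6 + 2684*249/(-833 + 167079) = -6 + 2684*249/166246 = -6 + 2684*249*(1/166246) = -6 + 334158/83123 = -164580/83123 ≈ -1.9800)
862965/W = 862965/(-164580/83123) = 862965*(-83123/164580) = -4782149313/10972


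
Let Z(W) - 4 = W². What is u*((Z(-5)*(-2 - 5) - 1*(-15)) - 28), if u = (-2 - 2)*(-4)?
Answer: -3456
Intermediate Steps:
Z(W) = 4 + W²
u = 16 (u = -4*(-4) = 16)
u*((Z(-5)*(-2 - 5) - 1*(-15)) - 28) = 16*(((4 + (-5)²)*(-2 - 5) - 1*(-15)) - 28) = 16*(((4 + 25)*(-7) + 15) - 28) = 16*((29*(-7) + 15) - 28) = 16*((-203 + 15) - 28) = 16*(-188 - 28) = 16*(-216) = -3456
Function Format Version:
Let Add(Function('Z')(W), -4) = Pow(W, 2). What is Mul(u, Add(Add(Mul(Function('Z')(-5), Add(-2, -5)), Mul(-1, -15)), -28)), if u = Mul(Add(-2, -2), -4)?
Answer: -3456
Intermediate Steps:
Function('Z')(W) = Add(4, Pow(W, 2))
u = 16 (u = Mul(-4, -4) = 16)
Mul(u, Add(Add(Mul(Function('Z')(-5), Add(-2, -5)), Mul(-1, -15)), -28)) = Mul(16, Add(Add(Mul(Add(4, Pow(-5, 2)), Add(-2, -5)), Mul(-1, -15)), -28)) = Mul(16, Add(Add(Mul(Add(4, 25), -7), 15), -28)) = Mul(16, Add(Add(Mul(29, -7), 15), -28)) = Mul(16, Add(Add(-203, 15), -28)) = Mul(16, Add(-188, -28)) = Mul(16, -216) = -3456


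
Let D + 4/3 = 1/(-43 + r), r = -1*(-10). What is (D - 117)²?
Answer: 1695204/121 ≈ 14010.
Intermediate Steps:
r = 10
D = -15/11 (D = -4/3 + 1/(-43 + 10) = -4/3 + 1/(-33) = -4/3 - 1/33 = -15/11 ≈ -1.3636)
(D - 117)² = (-15/11 - 117)² = (-1302/11)² = 1695204/121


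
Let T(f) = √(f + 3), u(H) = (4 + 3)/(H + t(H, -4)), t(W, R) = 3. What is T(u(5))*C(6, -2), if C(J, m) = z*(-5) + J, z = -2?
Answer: 4*√62 ≈ 31.496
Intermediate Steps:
C(J, m) = 10 + J (C(J, m) = -2*(-5) + J = 10 + J)
u(H) = 7/(3 + H) (u(H) = (4 + 3)/(H + 3) = 7/(3 + H))
T(f) = √(3 + f)
T(u(5))*C(6, -2) = √(3 + 7/(3 + 5))*(10 + 6) = √(3 + 7/8)*16 = √(31/8)*16 = (√62/4)*16 = 4*√62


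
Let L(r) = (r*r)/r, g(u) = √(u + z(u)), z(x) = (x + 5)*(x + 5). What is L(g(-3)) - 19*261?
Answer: -4958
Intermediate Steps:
z(x) = (5 + x)² (z(x) = (5 + x)*(5 + x) = (5 + x)²)
g(u) = √(u + (5 + u)²)
L(r) = r (L(r) = r²/r = r)
L(g(-3)) - 19*261 = √(-3 + (5 - 3)²) - 19*261 = √(-3 + 2²) - 4959 = √(-3 + 4) - 4959 = √1 - 4959 = 1 - 4959 = -4958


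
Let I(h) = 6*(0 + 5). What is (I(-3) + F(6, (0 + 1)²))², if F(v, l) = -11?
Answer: 361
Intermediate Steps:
I(h) = 30 (I(h) = 6*5 = 30)
(I(-3) + F(6, (0 + 1)²))² = (30 - 11)² = 19² = 361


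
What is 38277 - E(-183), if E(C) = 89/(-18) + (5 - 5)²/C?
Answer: 689075/18 ≈ 38282.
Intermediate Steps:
E(C) = -89/18 (E(C) = 89*(-1/18) + 0²/C = -89/18 + 0/C = -89/18 + 0 = -89/18)
38277 - E(-183) = 38277 - 1*(-89/18) = 38277 + 89/18 = 689075/18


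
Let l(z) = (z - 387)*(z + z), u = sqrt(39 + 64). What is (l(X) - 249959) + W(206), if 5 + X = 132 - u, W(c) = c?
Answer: -315587 + 266*sqrt(103) ≈ -3.1289e+5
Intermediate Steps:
u = sqrt(103) ≈ 10.149
X = 127 - sqrt(103) (X = -5 + (132 - sqrt(103)) = 127 - sqrt(103) ≈ 116.85)
l(z) = 2*z*(-387 + z) (l(z) = (-387 + z)*(2*z) = 2*z*(-387 + z))
(l(X) - 249959) + W(206) = (2*(127 - sqrt(103))*(-387 + (127 - sqrt(103))) - 249959) + 206 = (2*(127 - sqrt(103))*(-260 - sqrt(103)) - 249959) + 206 = (2*(-260 - sqrt(103))*(127 - sqrt(103)) - 249959) + 206 = (-249959 + 2*(-260 - sqrt(103))*(127 - sqrt(103))) + 206 = -249753 + 2*(-260 - sqrt(103))*(127 - sqrt(103))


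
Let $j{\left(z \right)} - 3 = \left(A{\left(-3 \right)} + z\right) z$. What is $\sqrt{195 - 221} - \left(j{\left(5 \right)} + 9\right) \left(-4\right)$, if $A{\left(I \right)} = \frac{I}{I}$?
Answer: $168 + i \sqrt{26} \approx 168.0 + 5.099 i$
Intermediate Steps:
$A{\left(I \right)} = 1$
$j{\left(z \right)} = 3 + z \left(1 + z\right)$ ($j{\left(z \right)} = 3 + \left(1 + z\right) z = 3 + z \left(1 + z\right)$)
$\sqrt{195 - 221} - \left(j{\left(5 \right)} + 9\right) \left(-4\right) = \sqrt{195 - 221} - \left(\left(3 + 5 + 5^{2}\right) + 9\right) \left(-4\right) = \sqrt{-26} - \left(\left(3 + 5 + 25\right) + 9\right) \left(-4\right) = i \sqrt{26} - \left(33 + 9\right) \left(-4\right) = i \sqrt{26} - 42 \left(-4\right) = i \sqrt{26} - -168 = i \sqrt{26} + 168 = 168 + i \sqrt{26}$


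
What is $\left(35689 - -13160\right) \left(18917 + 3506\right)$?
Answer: $1095341127$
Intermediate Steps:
$\left(35689 - -13160\right) \left(18917 + 3506\right) = \left(35689 + 13160\right) 22423 = 48849 \cdot 22423 = 1095341127$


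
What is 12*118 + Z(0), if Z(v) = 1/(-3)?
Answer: 4247/3 ≈ 1415.7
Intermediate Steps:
Z(v) = -1/3
12*118 + Z(0) = 12*118 - 1/3 = 1416 - 1/3 = 4247/3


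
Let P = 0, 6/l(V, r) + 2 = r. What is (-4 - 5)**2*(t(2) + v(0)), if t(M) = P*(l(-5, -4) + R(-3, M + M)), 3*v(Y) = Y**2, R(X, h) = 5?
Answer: 0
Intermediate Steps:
l(V, r) = 6/(-2 + r)
v(Y) = Y**2/3
t(M) = 0 (t(M) = 0*(6/(-2 - 4) + 5) = 0*(6/(-6) + 5) = 0*(6*(-1/6) + 5) = 0*(-1 + 5) = 0*4 = 0)
(-4 - 5)**2*(t(2) + v(0)) = (-4 - 5)**2*(0 + (1/3)*0**2) = (-9)**2*(0 + (1/3)*0) = 81*(0 + 0) = 81*0 = 0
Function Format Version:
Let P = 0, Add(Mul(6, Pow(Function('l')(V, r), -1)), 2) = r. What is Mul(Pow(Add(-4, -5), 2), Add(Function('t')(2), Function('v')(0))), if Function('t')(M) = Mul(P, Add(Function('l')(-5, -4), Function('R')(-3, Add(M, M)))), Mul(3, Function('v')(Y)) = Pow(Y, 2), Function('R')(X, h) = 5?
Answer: 0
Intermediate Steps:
Function('l')(V, r) = Mul(6, Pow(Add(-2, r), -1))
Function('v')(Y) = Mul(Rational(1, 3), Pow(Y, 2))
Function('t')(M) = 0 (Function('t')(M) = Mul(0, Add(Mul(6, Pow(Add(-2, -4), -1)), 5)) = Mul(0, Add(Mul(6, Pow(-6, -1)), 5)) = Mul(0, Add(Mul(6, Rational(-1, 6)), 5)) = Mul(0, Add(-1, 5)) = Mul(0, 4) = 0)
Mul(Pow(Add(-4, -5), 2), Add(Function('t')(2), Function('v')(0))) = Mul(Pow(Add(-4, -5), 2), Add(0, Mul(Rational(1, 3), Pow(0, 2)))) = Mul(Pow(-9, 2), Add(0, Mul(Rational(1, 3), 0))) = Mul(81, Add(0, 0)) = Mul(81, 0) = 0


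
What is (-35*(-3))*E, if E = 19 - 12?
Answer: 735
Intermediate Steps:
E = 7
(-35*(-3))*E = -35*(-3)*7 = 105*7 = 735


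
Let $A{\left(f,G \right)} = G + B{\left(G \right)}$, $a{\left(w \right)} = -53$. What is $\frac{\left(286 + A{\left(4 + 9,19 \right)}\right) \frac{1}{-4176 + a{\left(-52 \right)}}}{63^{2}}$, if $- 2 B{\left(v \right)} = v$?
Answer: $- \frac{197}{11189934} \approx -1.7605 \cdot 10^{-5}$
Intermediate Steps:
$B{\left(v \right)} = - \frac{v}{2}$
$A{\left(f,G \right)} = \frac{G}{2}$ ($A{\left(f,G \right)} = G - \frac{G}{2} = \frac{G}{2}$)
$\frac{\left(286 + A{\left(4 + 9,19 \right)}\right) \frac{1}{-4176 + a{\left(-52 \right)}}}{63^{2}} = \frac{\left(286 + \frac{1}{2} \cdot 19\right) \frac{1}{-4176 - 53}}{63^{2}} = \frac{\left(286 + \frac{19}{2}\right) \frac{1}{-4229}}{3969} = \frac{591}{2} \left(- \frac{1}{4229}\right) \frac{1}{3969} = \left(- \frac{591}{8458}\right) \frac{1}{3969} = - \frac{197}{11189934}$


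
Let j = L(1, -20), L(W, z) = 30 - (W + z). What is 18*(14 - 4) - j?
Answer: 131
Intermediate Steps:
L(W, z) = 30 - W - z (L(W, z) = 30 + (-W - z) = 30 - W - z)
j = 49 (j = 30 - 1*1 - 1*(-20) = 30 - 1 + 20 = 49)
18*(14 - 4) - j = 18*(14 - 4) - 1*49 = 18*10 - 49 = 180 - 49 = 131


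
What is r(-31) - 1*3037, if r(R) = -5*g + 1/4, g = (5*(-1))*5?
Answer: -11647/4 ≈ -2911.8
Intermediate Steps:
g = -25 (g = -5*5 = -25)
r(R) = 501/4 (r(R) = -5*(-25) + 1/4 = 125 + ¼ = 501/4)
r(-31) - 1*3037 = 501/4 - 1*3037 = 501/4 - 3037 = -11647/4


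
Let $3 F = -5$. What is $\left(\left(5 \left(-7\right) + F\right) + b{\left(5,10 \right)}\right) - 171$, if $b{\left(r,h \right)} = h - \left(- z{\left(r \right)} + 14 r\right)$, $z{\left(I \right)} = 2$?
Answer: $- \frac{797}{3} \approx -265.67$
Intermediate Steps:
$F = - \frac{5}{3}$ ($F = \frac{1}{3} \left(-5\right) = - \frac{5}{3} \approx -1.6667$)
$b{\left(r,h \right)} = 2 + h - 14 r$ ($b{\left(r,h \right)} = h - \left(-2 + 14 r\right) = 2 + h - 14 r$)
$\left(\left(5 \left(-7\right) + F\right) + b{\left(5,10 \right)}\right) - 171 = \left(\left(5 \left(-7\right) - \frac{5}{3}\right) + \left(2 + 10 - 70\right)\right) - 171 = \left(\left(-35 - \frac{5}{3}\right) + \left(2 + 10 - 70\right)\right) - 171 = \left(- \frac{110}{3} - 58\right) - 171 = - \frac{284}{3} - 171 = - \frac{797}{3}$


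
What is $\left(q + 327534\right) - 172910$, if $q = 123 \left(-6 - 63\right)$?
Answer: $146137$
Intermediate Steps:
$q = -8487$ ($q = 123 \left(-69\right) = -8487$)
$\left(q + 327534\right) - 172910 = \left(-8487 + 327534\right) - 172910 = 319047 - 172910 = 146137$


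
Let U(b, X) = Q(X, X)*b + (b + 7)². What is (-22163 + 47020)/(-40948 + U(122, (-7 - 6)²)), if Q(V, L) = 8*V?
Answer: 3551/20091 ≈ 0.17675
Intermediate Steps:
U(b, X) = (7 + b)² + 8*X*b (U(b, X) = (8*X)*b + (b + 7)² = 8*X*b + (7 + b)² = (7 + b)² + 8*X*b)
(-22163 + 47020)/(-40948 + U(122, (-7 - 6)²)) = (-22163 + 47020)/(-40948 + ((7 + 122)² + 8*(-7 - 6)²*122)) = 24857/(-40948 + (129² + 8*(-13)²*122)) = 24857/(-40948 + (16641 + 8*169*122)) = 24857/(-40948 + (16641 + 164944)) = 24857/(-40948 + 181585) = 24857/140637 = 24857*(1/140637) = 3551/20091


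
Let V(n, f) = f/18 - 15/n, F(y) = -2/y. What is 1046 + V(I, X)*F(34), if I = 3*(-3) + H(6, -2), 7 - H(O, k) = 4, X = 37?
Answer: 159997/153 ≈ 1045.7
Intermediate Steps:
H(O, k) = 3 (H(O, k) = 7 - 1*4 = 7 - 4 = 3)
I = -6 (I = 3*(-3) + 3 = -9 + 3 = -6)
V(n, f) = -15/n + f/18 (V(n, f) = f*(1/18) - 15/n = f/18 - 15/n = -15/n + f/18)
1046 + V(I, X)*F(34) = 1046 + (-15/(-6) + (1/18)*37)*(-2/34) = 1046 + (-15*(-⅙) + 37/18)*(-2*1/34) = 1046 + (5/2 + 37/18)*(-1/17) = 1046 + (41/9)*(-1/17) = 1046 - 41/153 = 159997/153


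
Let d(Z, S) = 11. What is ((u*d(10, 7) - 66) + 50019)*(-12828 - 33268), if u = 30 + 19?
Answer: -2327479232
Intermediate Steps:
u = 49
((u*d(10, 7) - 66) + 50019)*(-12828 - 33268) = ((49*11 - 66) + 50019)*(-12828 - 33268) = ((539 - 66) + 50019)*(-46096) = (473 + 50019)*(-46096) = 50492*(-46096) = -2327479232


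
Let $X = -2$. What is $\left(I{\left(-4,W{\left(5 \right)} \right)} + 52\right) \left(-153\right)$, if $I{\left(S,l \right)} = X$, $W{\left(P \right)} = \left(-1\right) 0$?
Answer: $-7650$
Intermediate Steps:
$W{\left(P \right)} = 0$
$I{\left(S,l \right)} = -2$
$\left(I{\left(-4,W{\left(5 \right)} \right)} + 52\right) \left(-153\right) = \left(-2 + 52\right) \left(-153\right) = 50 \left(-153\right) = -7650$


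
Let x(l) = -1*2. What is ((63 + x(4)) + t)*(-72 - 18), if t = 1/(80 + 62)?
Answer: -389835/71 ≈ -5490.6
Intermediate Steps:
x(l) = -2
t = 1/142 ≈ 0.0070423
((63 + x(4)) + t)*(-72 - 18) = ((63 - 2) + 1/142)*(-72 - 18) = (61 + 1/142)*(-90) = (8663/142)*(-90) = -389835/71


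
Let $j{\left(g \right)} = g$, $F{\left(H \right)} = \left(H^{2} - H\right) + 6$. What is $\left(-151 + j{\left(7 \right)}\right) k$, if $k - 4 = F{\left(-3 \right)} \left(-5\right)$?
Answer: $12384$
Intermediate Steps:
$F{\left(H \right)} = 6 + H^{2} - H$
$k = -86$ ($k = 4 + \left(6 + \left(-3\right)^{2} - -3\right) \left(-5\right) = 4 + \left(6 + 9 + 3\right) \left(-5\right) = 4 + 18 \left(-5\right) = 4 - 90 = -86$)
$\left(-151 + j{\left(7 \right)}\right) k = \left(-151 + 7\right) \left(-86\right) = \left(-144\right) \left(-86\right) = 12384$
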